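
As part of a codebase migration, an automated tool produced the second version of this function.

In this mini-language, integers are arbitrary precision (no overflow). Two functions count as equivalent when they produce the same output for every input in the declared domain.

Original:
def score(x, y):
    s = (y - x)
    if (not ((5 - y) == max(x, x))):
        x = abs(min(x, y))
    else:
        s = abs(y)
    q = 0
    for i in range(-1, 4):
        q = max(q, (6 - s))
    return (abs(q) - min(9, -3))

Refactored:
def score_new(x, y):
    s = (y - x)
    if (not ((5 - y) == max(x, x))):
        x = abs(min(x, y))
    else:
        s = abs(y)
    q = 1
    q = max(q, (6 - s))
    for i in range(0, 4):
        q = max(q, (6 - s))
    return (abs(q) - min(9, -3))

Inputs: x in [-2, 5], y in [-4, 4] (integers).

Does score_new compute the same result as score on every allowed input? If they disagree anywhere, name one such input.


Consider the input x=-2, y=4.
score: s becomes 6; next (not ((5 - y) == max(x, x))) evaluates to true; next x becomes 2; next q becomes 0; next at i=-1:; next q becomes 0; next at i=0:; next q becomes 0; next at i=1:; next q becomes 0; next at i=2:; next q becomes 0; next at i=3:; next q becomes 0; next final value 3
score_new: s becomes 6; next (not ((5 - y) == max(x, x))) evaluates to true; next x becomes 2; next q becomes 1; next q becomes 1; next at i=0:; next q becomes 1; next at i=1:; next q becomes 1; next at i=2:; next q becomes 1; next at i=3:; next q becomes 1; next final value 4
3 != 4, so the rewrite changes behavior.
verdict: not equivalent; witness: x=-2, y=4


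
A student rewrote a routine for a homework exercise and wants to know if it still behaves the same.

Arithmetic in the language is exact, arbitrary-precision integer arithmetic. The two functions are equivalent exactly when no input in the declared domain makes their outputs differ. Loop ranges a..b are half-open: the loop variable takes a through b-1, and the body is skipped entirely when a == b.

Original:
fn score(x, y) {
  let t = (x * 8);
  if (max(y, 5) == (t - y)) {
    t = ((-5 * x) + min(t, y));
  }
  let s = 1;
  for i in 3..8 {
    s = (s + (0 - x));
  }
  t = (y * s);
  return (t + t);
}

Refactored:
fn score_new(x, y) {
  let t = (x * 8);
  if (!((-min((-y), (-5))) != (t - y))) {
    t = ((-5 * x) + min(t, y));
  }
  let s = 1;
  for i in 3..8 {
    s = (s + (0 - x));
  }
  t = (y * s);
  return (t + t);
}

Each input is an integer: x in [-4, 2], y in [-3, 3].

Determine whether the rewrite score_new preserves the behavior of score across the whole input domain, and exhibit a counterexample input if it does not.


Differences: boolean connective usage differs, min/max/abs usage differs, comparison usage differs — yet all 49 inputs agree.
verdict: equivalent


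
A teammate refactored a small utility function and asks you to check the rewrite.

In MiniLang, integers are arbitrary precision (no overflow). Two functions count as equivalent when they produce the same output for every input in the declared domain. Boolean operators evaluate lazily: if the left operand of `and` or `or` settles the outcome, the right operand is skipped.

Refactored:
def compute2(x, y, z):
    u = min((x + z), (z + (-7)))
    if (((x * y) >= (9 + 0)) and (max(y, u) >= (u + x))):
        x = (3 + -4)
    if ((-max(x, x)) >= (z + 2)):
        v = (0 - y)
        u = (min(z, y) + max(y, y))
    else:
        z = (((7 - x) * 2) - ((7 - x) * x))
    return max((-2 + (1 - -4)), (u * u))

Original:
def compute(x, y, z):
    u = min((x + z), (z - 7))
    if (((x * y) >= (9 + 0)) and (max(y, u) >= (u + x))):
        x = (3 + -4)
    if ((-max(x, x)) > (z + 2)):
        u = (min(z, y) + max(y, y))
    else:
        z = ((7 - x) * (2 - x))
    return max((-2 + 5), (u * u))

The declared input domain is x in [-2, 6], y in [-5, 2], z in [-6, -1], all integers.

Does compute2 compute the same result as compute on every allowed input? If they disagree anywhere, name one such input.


The rewrite breaks on x=-2, y=-5, z=-1, where the results are 64 and 100.
compute: u=-8, then (((x * y) >= (9 + 0)) and (max(y, u) >= (u + x))) is true, then x=-1, then ((-max(x, x)) > (z + 2)) is false, then z=24, then returns 64
compute2: u=-8, then (((x * y) >= (9 + 0)) and (max(y, u) >= (u + x))) is true, then x=-1, then ((-max(x, x)) >= (z + 2)) is true, then v=5, then u=-10, then returns 100
verdict: not equivalent; witness: x=-2, y=-5, z=-1


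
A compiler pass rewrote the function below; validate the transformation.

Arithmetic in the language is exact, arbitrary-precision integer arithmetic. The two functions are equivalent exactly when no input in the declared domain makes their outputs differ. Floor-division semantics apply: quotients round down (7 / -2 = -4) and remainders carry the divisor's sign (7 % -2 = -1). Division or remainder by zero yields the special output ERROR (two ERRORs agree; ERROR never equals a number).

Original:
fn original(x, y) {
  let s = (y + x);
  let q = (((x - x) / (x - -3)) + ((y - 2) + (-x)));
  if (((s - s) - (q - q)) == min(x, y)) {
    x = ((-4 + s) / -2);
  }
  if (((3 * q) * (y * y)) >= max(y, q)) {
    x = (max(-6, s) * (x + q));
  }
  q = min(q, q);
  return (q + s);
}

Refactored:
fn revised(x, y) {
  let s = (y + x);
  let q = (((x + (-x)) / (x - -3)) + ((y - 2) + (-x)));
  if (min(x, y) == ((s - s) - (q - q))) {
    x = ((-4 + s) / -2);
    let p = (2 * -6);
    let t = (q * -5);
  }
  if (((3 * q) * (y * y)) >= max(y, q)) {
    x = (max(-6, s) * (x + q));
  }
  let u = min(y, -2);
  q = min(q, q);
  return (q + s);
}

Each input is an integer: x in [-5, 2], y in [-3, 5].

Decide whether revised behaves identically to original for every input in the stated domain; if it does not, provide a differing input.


This is a faithful refactor — statement counts differ, min/max/abs usage differs, arithmetic usage differs, constant usage differs, local variable names differ, but the computed results match everywhere.
As a probe, take x=0, y=4: original runs s = 4; q = 2; (((s - s) - (q - q)) == min(x, y)) -> true; x = 0; (((3 * q) * (y * y)) >= max(y, q)) -> true; x = 8; q = 2; return 6; revised runs s = 4; q = 2; (min(x, y) == ((s - s) - (q - q))) -> true; x = 0; p = -12; t = -10; (((3 * q) * (y * y)) >= max(y, q)) -> true; x = 8; u = -2; q = 2; return 6; both end at 6.
Every one of the 72 inputs gives matching results.
verdict: equivalent


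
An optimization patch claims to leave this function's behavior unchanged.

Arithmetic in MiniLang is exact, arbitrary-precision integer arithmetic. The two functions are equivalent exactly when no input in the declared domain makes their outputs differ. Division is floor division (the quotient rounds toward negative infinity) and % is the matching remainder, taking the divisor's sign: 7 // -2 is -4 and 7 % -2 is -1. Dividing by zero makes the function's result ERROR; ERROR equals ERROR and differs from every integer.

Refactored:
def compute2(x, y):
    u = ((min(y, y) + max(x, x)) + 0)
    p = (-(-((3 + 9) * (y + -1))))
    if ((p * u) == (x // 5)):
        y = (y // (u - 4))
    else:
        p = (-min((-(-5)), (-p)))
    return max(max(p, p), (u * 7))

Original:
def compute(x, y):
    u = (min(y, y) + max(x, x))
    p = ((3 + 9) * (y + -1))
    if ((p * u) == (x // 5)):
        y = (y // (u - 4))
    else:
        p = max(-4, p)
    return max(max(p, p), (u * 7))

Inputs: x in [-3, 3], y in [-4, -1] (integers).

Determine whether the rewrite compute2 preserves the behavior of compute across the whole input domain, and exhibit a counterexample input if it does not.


Take x=-3, y=-4.
compute: u=-7, then p=-60, then ((p * u) == (x // 5)) is false, then p=-4, then returns -4
compute2: u=-7, then p=-60, then ((p * u) == (x // 5)) is false, then p=-5, then returns -5
-4 and -5 differ, so these are not the same function on this domain.
verdict: not equivalent; witness: x=-3, y=-4


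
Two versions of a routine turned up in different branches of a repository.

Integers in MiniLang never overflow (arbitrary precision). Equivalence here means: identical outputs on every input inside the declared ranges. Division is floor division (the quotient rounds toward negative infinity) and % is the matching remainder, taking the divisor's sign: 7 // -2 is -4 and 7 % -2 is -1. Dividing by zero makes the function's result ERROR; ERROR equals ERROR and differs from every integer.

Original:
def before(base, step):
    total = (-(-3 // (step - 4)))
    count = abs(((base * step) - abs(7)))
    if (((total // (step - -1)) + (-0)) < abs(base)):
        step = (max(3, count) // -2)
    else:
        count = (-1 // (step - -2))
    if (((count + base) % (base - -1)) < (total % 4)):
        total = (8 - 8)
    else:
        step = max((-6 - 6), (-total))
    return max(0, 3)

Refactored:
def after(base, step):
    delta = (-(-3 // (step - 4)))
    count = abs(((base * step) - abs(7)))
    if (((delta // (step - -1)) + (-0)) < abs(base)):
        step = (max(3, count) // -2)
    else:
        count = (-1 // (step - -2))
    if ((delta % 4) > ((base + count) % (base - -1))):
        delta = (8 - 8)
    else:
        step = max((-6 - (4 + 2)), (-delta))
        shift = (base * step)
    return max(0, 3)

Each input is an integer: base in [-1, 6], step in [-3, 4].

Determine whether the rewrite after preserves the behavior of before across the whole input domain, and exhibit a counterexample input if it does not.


Reading the diff, among the changes: arithmetic usage differs; and comparison usage differs; and statement counts differ; and local variable names differ; and constant usage differs.
Spot check at base=-1, step=2 — before: total=-1, then count=9, then (((total // (step - -1)) + (-0)) < abs(base)) is true, then step=-5, then a zero divisor aborts: ERROR. after: delta=-1, then count=9, then (((delta // (step - -1)) + (-0)) < abs(base)) is true, then step=-5, then a zero divisor aborts: ERROR. Both give ERROR.
An exhaustive pass over the 64 declared inputs shows identical outputs.
verdict: equivalent


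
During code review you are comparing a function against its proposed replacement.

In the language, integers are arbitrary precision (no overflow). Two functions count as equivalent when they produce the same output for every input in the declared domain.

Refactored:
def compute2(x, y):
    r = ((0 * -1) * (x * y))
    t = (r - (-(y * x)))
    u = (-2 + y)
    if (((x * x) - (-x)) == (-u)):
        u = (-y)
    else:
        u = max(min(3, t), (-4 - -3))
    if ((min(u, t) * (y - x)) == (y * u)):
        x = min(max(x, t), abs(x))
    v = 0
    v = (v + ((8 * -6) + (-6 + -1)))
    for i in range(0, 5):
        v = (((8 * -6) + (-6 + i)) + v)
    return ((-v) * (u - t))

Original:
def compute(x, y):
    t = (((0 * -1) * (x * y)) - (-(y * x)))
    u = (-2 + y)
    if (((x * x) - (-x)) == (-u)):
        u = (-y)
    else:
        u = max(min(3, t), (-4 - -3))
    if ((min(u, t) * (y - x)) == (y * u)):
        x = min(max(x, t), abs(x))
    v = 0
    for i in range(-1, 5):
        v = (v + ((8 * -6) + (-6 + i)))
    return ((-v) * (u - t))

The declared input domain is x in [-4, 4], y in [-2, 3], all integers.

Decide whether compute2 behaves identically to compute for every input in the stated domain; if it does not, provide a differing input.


Equivalent — the differences include constant usage differs; local variable names differ; loop structure differs; statement counts differ; arithmetic usage differs, yet no declared input distinguishes the two.
One worked example (x=2, y=-2) — compute: t = -4; u = -4; (((x * x) - (-x)) == (-u)) -> false; u = -1; ((min(u, t) * (y - x)) == (y * u)) -> false; v = 0; [i=-1]; v = -55; [i=0]; v = -109; [i=1]; v = -162; [i=2]; v = -214; [i=3]; v = -265; [i=4]; v = -315; return 945; compute2: r = 0; t = -4; u = -4; (((x * x) - (-x)) == (-u)) -> false; u = -1; ((min(u, t) * (y - x)) == (y * u)) -> false; v = 0; v = -55; [i=0]; v = -109; [i=1]; v = -162; [i=2]; v = -214; [i=3]; v = -265; [i=4]; v = -315; return 945; agreement on 945.
An exhaustive pass over the 54 declared inputs shows identical outputs.
verdict: equivalent


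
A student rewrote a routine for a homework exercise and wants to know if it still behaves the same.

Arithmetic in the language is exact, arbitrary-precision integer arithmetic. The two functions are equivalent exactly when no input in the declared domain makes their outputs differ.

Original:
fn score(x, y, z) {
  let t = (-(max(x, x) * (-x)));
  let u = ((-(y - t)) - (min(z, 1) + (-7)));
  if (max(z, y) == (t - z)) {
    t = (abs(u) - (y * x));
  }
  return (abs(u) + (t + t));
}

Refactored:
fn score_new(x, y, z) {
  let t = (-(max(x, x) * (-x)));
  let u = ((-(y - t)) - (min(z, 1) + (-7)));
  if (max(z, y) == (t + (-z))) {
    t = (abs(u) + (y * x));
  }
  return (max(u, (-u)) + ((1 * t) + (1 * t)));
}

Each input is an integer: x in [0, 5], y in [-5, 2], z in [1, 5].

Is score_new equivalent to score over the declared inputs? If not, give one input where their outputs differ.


These are not equivalent — on x=2, y=-5, z=2 the outputs split (65 vs 25).
score: t=4, then u=15, then (max(z, y) == (t - z)) is true, then t=25, then returns 65
score_new: t=4, then u=15, then (max(z, y) == (t + (-z))) is true, then t=5, then returns 25
verdict: not equivalent; witness: x=2, y=-5, z=2


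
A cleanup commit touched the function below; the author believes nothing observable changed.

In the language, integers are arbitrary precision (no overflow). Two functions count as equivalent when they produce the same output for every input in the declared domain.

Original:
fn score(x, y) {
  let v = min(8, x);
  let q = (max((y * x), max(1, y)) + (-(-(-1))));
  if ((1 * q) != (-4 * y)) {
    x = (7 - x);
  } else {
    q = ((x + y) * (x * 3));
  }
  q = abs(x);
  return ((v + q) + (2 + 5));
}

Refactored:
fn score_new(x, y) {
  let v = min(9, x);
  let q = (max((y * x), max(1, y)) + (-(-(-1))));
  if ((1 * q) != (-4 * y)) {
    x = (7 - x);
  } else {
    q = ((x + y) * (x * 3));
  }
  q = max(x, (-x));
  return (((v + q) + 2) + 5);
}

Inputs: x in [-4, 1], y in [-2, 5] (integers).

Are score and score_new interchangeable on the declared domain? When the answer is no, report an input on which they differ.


The edit looks behavioral (`8` became `9`), but over these ranges it never changes the outcome.
Spot check at x=0, y=1 — score: v = 0; q = 0; ((1 * q) != (-4 * y)) -> true; x = 7; q = 7; return 14. score_new: v = 0; q = 0; ((1 * q) != (-4 * y)) -> true; x = 7; q = 7; return 14. Both give 14.
Checked all 48 inputs in the declared domain: the outputs agree on every one.
verdict: equivalent


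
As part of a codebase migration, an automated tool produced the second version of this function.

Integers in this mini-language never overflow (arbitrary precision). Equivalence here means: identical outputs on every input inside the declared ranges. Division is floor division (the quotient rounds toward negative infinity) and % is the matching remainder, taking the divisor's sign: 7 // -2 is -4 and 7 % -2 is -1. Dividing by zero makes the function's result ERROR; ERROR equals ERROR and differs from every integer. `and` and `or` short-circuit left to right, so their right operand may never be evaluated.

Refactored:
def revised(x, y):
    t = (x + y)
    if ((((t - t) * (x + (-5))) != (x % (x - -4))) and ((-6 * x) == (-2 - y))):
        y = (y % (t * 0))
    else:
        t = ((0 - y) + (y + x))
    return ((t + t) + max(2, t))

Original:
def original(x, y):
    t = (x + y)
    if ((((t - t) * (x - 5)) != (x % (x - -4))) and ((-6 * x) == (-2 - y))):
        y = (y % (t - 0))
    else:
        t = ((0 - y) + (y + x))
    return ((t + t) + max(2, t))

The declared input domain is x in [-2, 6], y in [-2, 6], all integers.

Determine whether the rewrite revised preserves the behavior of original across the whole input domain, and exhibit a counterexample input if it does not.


Take x=1, y=4.
original: t = 5; ((((t - t) * (x - 5)) != (x % (x - -4))) and ((-6 * x) == (-2 - y))) -> true; y = 4; return 15
revised: t = 5; ((((t - t) * (x + (-5))) != (x % (x - -4))) and ((-6 * x) == (-2 - y))) -> true; division by zero -> ERROR
15 and ERROR differ, so these are not the same function on this domain.
verdict: not equivalent; witness: x=1, y=4


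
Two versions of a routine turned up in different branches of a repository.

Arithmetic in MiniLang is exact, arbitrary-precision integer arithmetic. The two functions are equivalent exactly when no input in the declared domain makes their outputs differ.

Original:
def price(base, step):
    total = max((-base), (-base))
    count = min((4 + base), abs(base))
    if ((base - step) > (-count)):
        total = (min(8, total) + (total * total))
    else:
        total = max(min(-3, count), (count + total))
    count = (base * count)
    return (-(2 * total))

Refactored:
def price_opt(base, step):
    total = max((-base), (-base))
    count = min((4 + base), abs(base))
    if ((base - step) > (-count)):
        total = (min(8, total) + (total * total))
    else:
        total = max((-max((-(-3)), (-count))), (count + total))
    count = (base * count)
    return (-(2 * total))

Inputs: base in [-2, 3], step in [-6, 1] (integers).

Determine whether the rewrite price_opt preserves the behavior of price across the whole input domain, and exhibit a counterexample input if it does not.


The two are interchangeable: min/max/abs usage differs, and every declared input agrees.
One worked example (base=3, step=-4) — price: total becomes -3; next count becomes 3; next ((base - step) > (-count)) evaluates to true; next total becomes 6; next count becomes 9; next final value -12; price_opt: total becomes -3; next count becomes 3; next ((base - step) > (-count)) evaluates to true; next total becomes 6; next count becomes 9; next final value -12; agreement on -12.
Every one of the 48 inputs gives matching results.
verdict: equivalent


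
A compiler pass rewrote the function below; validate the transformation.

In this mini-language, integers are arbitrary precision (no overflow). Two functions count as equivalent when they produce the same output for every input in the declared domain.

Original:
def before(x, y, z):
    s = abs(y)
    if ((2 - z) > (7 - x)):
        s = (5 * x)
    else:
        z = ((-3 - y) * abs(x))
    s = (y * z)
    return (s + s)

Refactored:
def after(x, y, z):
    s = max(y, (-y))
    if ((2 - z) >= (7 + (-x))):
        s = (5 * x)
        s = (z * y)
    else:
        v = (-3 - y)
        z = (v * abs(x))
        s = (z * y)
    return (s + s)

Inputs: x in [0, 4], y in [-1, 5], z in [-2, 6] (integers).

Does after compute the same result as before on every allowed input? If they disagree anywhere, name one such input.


Take x=3, y=-1, z=-2.
before: s becomes 1; next ((2 - z) > (7 - x)) evaluates to false; next z becomes -6; next s becomes 6; next final value 12
after: s becomes 1; next ((2 - z) >= (7 + (-x))) evaluates to true; next s becomes 15; next s becomes 2; next final value 4
12 and 4 differ, so these are not the same function on this domain.
verdict: not equivalent; witness: x=3, y=-1, z=-2


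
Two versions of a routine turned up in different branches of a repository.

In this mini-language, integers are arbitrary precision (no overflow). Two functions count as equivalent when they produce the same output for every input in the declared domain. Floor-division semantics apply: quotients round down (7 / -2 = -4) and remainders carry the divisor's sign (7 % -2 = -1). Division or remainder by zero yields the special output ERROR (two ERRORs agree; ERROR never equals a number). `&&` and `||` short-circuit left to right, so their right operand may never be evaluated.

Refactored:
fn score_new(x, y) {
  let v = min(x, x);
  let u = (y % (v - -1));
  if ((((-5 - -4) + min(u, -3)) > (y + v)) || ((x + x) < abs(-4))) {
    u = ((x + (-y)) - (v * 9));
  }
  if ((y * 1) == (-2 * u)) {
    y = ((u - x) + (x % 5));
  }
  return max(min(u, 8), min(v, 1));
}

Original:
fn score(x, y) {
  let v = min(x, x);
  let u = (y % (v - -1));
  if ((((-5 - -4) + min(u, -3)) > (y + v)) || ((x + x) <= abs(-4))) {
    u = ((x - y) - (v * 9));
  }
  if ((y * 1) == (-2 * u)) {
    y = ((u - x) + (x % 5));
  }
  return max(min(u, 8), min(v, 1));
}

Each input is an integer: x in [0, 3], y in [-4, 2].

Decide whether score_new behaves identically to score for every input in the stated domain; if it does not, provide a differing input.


Not equivalent: x=2, y=-4 separates them (1 vs 2).
score: v becomes 2; next u becomes 2; next ((((-5 - -4) + min(u, -3)) > (y + v)) || ((x + x) <= abs(-4))) evaluates to true; next u becomes -12; next ((y * 1) == (-2 * u)) evaluates to false; next final value 1
score_new: v becomes 2; next u becomes 2; next ((((-5 - -4) + min(u, -3)) > (y + v)) || ((x + x) < abs(-4))) evaluates to false; next ((y * 1) == (-2 * u)) evaluates to true; next y becomes 2; next final value 2
verdict: not equivalent; witness: x=2, y=-4


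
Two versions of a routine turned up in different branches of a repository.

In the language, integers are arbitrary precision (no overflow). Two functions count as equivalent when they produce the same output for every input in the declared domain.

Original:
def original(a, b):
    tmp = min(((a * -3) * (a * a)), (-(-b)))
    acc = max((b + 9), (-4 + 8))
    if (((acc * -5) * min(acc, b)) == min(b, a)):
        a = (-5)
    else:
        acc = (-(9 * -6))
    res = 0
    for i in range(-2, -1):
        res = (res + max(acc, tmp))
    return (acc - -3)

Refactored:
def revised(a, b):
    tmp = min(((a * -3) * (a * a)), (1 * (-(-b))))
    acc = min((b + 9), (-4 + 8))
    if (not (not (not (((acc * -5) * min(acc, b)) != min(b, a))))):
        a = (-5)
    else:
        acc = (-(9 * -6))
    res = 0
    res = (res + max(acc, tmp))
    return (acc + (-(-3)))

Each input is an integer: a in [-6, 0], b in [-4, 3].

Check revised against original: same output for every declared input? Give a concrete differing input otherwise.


There is a counterexample at a=0, b=0: 12 on one side, 7 on the other.
original: tmp becomes 0; next acc becomes 9; next (((acc * -5) * min(acc, b)) == min(b, a)) evaluates to true; next a becomes -5; next res becomes 0; next at i=-2:; next res becomes 9; next final value 12
revised: tmp becomes 0; next acc becomes 4; next (not (not (not (((acc * -5) * min(acc, b)) != min(b, a))))) evaluates to true; next a becomes -5; next res becomes 0; next res becomes 4; next final value 7
verdict: not equivalent; witness: a=0, b=0


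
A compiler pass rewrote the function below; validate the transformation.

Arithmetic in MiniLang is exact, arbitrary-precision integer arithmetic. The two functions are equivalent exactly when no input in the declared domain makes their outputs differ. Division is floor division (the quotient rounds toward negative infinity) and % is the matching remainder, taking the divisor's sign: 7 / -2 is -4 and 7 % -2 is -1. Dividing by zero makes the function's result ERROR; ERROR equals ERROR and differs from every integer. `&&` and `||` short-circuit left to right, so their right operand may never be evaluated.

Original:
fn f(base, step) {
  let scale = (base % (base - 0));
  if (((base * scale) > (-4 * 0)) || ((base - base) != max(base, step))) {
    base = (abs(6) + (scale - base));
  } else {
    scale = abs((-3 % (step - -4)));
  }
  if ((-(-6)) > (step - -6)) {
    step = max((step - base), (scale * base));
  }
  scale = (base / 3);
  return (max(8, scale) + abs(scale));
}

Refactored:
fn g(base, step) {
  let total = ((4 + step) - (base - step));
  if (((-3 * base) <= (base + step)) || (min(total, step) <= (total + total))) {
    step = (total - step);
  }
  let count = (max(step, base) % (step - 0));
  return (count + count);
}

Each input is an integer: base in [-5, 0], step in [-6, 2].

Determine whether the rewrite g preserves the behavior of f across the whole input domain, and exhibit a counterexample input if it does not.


Evaluate both at base=-5, step=-6.
f: scale=0, then (((base * scale) > (-4 * 0)) || ((base - base) != max(base, step))) is true, then base=11, then ((-(-6)) > (step - -6)) is true, then step=0, then scale=3, then returns 11
g: total=-3, then (((-3 * base) <= (base + step)) || (min(total, step) <= (total + total))) is true, then step=3, then count=0, then returns 0
11 vs 0 — the two versions disagree here.
verdict: not equivalent; witness: base=-5, step=-6


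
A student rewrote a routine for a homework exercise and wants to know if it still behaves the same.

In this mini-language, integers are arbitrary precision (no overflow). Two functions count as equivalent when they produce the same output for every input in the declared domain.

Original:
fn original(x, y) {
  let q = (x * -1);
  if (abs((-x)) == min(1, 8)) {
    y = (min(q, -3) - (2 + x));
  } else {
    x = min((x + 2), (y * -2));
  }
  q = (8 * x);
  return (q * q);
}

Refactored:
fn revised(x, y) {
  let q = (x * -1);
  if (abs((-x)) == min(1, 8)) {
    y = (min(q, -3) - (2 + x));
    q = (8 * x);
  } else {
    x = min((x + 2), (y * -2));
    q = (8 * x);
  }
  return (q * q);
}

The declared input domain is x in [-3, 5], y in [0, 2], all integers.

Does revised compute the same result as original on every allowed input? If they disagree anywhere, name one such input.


Side by side, the visible changes include: constant usage differs; statement counts differ; arithmetic usage differs.
One worked example (x=-2, y=1) — original: q becomes 2; next (abs((-x)) == min(1, 8)) evaluates to false; next x becomes -2; next q becomes -16; next final value 256; revised: q becomes 2; next (abs((-x)) == min(1, 8)) evaluates to false; next x becomes -2; next q becomes -16; next final value 256; agreement on 256.
Every one of the 27 inputs gives matching results.
verdict: equivalent


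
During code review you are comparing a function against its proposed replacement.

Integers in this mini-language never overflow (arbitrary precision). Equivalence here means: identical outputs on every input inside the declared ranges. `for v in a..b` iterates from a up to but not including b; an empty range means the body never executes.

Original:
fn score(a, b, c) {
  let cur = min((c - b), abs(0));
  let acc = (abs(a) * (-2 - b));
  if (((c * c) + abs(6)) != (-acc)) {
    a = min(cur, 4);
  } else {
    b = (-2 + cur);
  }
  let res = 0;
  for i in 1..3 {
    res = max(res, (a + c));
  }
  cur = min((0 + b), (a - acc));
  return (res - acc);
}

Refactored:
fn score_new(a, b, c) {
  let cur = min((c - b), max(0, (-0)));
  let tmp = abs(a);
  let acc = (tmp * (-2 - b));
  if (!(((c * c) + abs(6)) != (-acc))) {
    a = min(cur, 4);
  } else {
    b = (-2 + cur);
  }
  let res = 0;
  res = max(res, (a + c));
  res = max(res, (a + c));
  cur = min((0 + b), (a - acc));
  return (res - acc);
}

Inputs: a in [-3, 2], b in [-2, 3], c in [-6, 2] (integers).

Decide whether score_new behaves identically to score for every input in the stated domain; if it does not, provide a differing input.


Consider the input a=-3, b=-2, c=1.
score: cur becomes 0; next acc becomes 0; next (((c * c) + abs(6)) != (-acc)) evaluates to true; next a becomes 0; next res becomes 0; next at i=1:; next res becomes 1; next at i=2:; next res becomes 1; next cur becomes -2; next final value 1
score_new: cur becomes 0; next tmp becomes 3; next acc becomes 0; next (!(((c * c) + abs(6)) != (-acc))) evaluates to false; next b becomes -2; next res becomes 0; next res becomes 0; next res becomes 0; next cur becomes -3; next final value 0
1 and 0 differ, so these are not the same function on this domain.
verdict: not equivalent; witness: a=-3, b=-2, c=1


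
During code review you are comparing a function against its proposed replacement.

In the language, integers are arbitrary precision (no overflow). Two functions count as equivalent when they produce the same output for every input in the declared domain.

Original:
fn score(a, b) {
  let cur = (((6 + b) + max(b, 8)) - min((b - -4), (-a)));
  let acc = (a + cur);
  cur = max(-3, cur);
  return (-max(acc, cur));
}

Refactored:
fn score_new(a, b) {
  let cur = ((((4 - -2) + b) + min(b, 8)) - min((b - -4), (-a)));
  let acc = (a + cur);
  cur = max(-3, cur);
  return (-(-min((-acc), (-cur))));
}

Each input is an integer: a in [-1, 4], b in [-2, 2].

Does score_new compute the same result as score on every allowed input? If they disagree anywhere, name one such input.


At a=-1, b=-2: score gives -11, score_new gives -1.
verdict: not equivalent; witness: a=-1, b=-2


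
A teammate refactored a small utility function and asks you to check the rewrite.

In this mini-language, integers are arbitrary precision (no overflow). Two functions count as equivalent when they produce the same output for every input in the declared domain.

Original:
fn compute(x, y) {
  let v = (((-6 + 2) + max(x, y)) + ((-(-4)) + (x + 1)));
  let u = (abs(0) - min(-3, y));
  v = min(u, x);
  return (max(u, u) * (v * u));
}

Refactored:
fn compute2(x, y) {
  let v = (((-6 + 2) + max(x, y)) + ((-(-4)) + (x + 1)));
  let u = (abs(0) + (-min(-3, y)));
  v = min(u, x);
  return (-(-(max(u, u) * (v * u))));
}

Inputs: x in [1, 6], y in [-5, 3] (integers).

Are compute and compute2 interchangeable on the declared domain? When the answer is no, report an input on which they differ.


The two versions differ — the changes include arithmetic usage differs.
One worked example (x=2, y=-3) — compute: v = 5; u = 3; v = 2; return 18; compute2: v = 5; u = 3; v = 2; return 18; agreement on 18.
Checked all 54 inputs in the declared domain: the outputs agree on every one.
verdict: equivalent


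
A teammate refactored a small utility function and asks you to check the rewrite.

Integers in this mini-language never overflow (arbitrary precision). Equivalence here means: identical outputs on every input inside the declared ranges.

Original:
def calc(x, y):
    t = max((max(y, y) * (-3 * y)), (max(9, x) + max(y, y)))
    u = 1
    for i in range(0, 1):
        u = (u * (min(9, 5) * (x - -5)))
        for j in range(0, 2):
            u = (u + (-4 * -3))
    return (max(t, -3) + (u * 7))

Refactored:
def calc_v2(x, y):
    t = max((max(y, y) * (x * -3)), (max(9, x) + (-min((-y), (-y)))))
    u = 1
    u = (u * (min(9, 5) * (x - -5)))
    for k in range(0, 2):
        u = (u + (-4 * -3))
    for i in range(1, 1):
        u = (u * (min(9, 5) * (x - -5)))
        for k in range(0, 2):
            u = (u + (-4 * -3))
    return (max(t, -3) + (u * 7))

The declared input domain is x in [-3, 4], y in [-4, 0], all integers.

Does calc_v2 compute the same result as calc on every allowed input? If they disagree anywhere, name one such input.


Not equivalent: x=1, y=-4 separates them (383 vs 390).
calc: t=5, then u=1, then (i=0), then u=30, then (j=0), then u=42, then (j=1), then u=54, then returns 383
calc_v2: t=12, then u=1, then u=30, then (k=0), then u=42, then (k=1), then u=54, then the loop over i runs zero times, then returns 390
verdict: not equivalent; witness: x=1, y=-4


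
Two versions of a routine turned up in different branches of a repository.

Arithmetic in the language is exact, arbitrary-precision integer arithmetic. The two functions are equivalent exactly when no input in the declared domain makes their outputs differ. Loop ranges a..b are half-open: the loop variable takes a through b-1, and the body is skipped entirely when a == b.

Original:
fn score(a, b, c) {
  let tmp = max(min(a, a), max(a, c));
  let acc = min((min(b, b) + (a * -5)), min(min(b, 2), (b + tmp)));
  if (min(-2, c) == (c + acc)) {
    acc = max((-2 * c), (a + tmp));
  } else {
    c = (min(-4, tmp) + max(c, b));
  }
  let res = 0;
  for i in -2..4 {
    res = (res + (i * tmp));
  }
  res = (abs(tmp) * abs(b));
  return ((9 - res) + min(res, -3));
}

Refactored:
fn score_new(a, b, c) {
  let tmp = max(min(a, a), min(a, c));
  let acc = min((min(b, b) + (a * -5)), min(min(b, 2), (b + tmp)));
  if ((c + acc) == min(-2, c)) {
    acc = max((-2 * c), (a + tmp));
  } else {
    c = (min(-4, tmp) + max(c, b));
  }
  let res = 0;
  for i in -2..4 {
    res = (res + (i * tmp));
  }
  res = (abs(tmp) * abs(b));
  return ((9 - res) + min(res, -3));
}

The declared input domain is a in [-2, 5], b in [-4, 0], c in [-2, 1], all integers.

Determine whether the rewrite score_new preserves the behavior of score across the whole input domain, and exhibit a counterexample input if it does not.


Not equivalent: a=-2, b=-4, c=-1 separates them (2 vs -2).
score: tmp=-1, then acc=-5, then (min(-2, c) == (c + acc)) is false, then c=-5, then res=0, then (i=-2), then res=2, then (i=-1), then res=3, then (i=0), then res=3, then (i=1), then res=2, then (i=2), then res=0, then (i=3), then res=-3, then res=4, then returns 2
score_new: tmp=-2, then acc=-6, then ((c + acc) == min(-2, c)) is false, then c=-5, then res=0, then (i=-2), then res=4, then (i=-1), then res=6, then (i=0), then res=6, then (i=1), then res=4, then (i=2), then res=0, then (i=3), then res=-6, then res=8, then returns -2
verdict: not equivalent; witness: a=-2, b=-4, c=-1


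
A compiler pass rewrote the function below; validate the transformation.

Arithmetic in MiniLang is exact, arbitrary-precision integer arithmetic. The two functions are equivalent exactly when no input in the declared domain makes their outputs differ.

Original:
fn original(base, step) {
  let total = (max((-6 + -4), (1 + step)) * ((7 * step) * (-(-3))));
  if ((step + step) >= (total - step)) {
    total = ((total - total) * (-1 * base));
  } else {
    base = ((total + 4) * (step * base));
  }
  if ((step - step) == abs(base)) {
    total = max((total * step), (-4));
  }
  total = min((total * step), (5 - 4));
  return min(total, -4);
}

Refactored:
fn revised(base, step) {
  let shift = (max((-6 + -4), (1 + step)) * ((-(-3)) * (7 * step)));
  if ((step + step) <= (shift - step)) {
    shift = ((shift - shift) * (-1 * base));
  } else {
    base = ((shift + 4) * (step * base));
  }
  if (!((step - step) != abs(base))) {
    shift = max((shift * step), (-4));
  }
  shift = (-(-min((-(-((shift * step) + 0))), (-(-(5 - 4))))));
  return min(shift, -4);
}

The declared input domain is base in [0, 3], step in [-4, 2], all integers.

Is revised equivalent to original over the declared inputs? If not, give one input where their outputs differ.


base=1, step=-4 yields -1008 from original but -4 from revised.
verdict: not equivalent; witness: base=1, step=-4


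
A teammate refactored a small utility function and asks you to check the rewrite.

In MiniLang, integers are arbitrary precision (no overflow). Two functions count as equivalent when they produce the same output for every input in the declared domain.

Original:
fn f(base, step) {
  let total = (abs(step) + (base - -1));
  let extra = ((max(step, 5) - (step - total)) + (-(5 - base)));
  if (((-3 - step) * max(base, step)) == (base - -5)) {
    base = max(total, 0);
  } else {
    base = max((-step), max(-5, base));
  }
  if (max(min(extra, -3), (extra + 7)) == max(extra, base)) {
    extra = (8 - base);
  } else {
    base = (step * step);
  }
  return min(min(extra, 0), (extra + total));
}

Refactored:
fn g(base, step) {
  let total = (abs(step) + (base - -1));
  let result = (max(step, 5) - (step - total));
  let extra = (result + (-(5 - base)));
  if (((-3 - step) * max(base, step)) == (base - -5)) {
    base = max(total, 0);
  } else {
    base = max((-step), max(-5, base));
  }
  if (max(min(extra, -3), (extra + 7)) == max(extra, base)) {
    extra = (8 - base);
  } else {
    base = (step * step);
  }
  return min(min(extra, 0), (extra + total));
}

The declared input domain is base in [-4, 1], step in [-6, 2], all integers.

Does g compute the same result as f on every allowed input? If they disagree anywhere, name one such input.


Side by side, the visible changes include: local variable names differ, statement counts differ.
Tracing base=0, step=1: f: total=2, then extra=1, then (((-3 - step) * max(base, step)) == (base - -5)) is false, then base=0, then (max(min(extra, -3), (extra + 7)) == max(extra, base)) is false, then base=1, then returns 0 | g: total=2, then result=6, then extra=1, then (((-3 - step) * max(base, step)) == (base - -5)) is false, then base=0, then (max(min(extra, -3), (extra + 7)) == max(extra, base)) is false, then base=1, then returns 0 — matching result 0.
An exhaustive pass over the 54 declared inputs shows identical outputs.
verdict: equivalent


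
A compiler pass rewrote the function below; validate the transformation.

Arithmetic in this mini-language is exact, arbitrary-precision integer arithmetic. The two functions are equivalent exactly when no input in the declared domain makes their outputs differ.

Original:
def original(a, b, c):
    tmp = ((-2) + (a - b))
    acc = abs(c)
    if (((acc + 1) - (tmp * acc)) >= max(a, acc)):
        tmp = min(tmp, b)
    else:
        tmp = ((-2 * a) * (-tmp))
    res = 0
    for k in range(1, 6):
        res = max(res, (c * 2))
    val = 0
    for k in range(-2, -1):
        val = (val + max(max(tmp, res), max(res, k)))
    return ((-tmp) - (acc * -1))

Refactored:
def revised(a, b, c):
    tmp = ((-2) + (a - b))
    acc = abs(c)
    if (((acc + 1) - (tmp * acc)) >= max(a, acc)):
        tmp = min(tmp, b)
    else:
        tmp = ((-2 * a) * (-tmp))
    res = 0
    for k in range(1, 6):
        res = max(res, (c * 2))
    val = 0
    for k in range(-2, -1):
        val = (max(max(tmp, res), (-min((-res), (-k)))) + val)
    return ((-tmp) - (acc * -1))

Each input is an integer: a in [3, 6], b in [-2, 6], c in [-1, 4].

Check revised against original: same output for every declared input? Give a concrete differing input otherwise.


The two are interchangeable: min/max/abs usage differs, and every declared input agrees.
Tracing a=4, b=-1, c=2: original: tmp = 3; acc = 2; (((acc + 1) - (tmp * acc)) >= max(a, acc)) -> false; tmp = 24; res = 0; [k=1]; res = 4; [k=2]; res = 4; [k=3]; res = 4; [k=4]; res = 4; [k=5]; res = 4; val = 0; [k=-2]; val = 24; return -22 | revised: tmp = 3; acc = 2; (((acc + 1) - (tmp * acc)) >= max(a, acc)) -> false; tmp = 24; res = 0; [k=1]; res = 4; [k=2]; res = 4; [k=3]; res = 4; [k=4]; res = 4; [k=5]; res = 4; val = 0; [k=-2]; val = 24; return -22 — matching result -22.
Checked all 216 inputs in the declared domain: the outputs agree on every one.
verdict: equivalent


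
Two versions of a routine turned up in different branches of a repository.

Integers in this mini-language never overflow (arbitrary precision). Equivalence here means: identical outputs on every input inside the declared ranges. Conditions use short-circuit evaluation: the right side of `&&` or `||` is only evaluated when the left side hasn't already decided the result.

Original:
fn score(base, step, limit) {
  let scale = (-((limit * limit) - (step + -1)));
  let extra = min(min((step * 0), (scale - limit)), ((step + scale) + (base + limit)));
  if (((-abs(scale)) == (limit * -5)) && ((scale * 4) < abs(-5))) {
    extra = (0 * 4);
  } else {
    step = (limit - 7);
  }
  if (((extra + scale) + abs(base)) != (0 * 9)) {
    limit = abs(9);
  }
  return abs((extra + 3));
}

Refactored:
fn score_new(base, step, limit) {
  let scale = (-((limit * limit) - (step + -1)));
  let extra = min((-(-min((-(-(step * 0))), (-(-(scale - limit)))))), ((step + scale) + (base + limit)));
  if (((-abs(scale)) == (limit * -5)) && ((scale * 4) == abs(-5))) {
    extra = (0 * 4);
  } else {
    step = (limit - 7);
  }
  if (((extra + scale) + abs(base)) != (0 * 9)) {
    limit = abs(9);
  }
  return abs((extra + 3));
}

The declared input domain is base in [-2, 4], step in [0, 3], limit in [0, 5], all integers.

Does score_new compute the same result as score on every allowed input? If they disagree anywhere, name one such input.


On input base=-2, step=1, limit=0, score returns 3 while score_new returns 2.
verdict: not equivalent; witness: base=-2, step=1, limit=0


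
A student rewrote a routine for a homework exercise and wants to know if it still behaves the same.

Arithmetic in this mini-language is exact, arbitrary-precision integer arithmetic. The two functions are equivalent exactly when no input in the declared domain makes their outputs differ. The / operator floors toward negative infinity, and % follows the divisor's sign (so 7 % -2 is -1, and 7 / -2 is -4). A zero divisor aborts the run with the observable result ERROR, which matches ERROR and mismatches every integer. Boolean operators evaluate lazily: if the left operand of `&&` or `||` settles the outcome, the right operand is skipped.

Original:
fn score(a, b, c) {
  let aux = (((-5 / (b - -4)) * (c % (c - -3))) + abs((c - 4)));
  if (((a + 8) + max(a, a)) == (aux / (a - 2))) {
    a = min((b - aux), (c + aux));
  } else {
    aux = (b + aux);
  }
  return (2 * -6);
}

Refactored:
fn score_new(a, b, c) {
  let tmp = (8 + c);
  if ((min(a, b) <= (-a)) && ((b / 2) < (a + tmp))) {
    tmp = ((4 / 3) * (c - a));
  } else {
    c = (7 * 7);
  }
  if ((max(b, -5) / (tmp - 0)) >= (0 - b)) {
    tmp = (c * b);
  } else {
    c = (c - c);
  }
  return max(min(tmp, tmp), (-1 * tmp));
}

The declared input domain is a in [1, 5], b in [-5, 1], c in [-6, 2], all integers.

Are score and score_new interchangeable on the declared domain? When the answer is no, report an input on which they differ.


Try a=1, b=-5, c=-6.
score: aux = 10; (((a + 8) + max(a, a)) == (aux / (a - 2))) -> false; aux = 5; return -12
score_new: tmp = 2; ((min(a, b) <= (-a)) && ((b / 2) < (a + tmp))) -> true; tmp = -7; ((max(b, -5) / (tmp - 0)) >= (0 - b)) -> false; c = 0; return 7
-12 != 7, so the rewrite changes behavior.
verdict: not equivalent; witness: a=1, b=-5, c=-6
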